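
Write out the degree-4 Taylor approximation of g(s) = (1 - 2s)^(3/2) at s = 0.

Differentiate repeatedly and evaluate at the center.

3*s^4/8 + s^3/2 + 3*s^2/2 - 3*s + 1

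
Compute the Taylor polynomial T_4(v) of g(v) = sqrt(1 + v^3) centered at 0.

g(0) = 1
g′(0) = 0
g′′(0) = 0
g′′′(0) = 3
g^(4)(0) = 0
Then c_k = g^(k)(0)/k! gives each Taylor coefficient.

v^3/2 + 1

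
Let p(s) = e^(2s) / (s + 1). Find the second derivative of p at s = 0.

Multiply the numerator's expansion by the denominator's geometric series.
The coefficient of s^2 in the expansion is 1, so p′′(0) = 2! * (1) = 2.

2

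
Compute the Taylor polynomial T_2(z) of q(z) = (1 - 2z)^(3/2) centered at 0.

[z^0] = 1;  [z^1] = -3;  [z^2] = 3/2.

3*z^2/2 - 3*z + 1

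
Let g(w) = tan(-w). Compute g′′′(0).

Differentiate repeatedly and evaluate at the center.
The coefficient of w^3 in the expansion is -1/3, so g′′′(0) = 3! * (-1/3) = -2.

-2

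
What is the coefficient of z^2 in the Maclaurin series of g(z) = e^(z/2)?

1/8

Differentiate repeatedly and evaluate at the center.
[z^0] = 1;  [z^1] = 1/2;  [z^2] = 1/8.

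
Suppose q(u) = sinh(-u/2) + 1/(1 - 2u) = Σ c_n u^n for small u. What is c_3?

Expand each term separately and add.
[u^0] = 1;  [u^1] = 3/2;  [u^2] = 4;  [u^3] = 383/48.

383/48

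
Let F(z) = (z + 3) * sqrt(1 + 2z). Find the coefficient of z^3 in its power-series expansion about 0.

1

Multiply each power in the prefactor through the base expansion.
[z^0] = 3;  [z^1] = 4;  [z^2] = -1/2;  [z^3] = 1.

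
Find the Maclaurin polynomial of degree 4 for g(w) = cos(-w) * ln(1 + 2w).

-3*w^4 + 5*w^3/3 - 2*w^2 + 2*w

Write out both Maclaurin series and multiply, keeping only the needed powers.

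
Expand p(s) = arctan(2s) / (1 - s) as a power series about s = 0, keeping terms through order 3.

-2*s^3/3 + 2*s^2 + 2*s

Multiply the two series term by term and collect like powers.
[s^0] = 0;  [s^1] = 2;  [s^2] = 2;  [s^3] = -2/3.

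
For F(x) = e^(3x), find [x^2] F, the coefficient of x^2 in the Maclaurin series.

9/2

F(0) = 1
F′(0) = 3
F′′(0) = 9
Then c_k = F^(k)(0)/k! gives each Taylor coefficient.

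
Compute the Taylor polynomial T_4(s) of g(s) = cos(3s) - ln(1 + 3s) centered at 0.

Expand each term separately and add.
g(0) = 1
g′(0) = -3
g′′(0) = 0
g′′′(0) = -54
g^(4)(0) = 567
Dividing each by k! gives the coefficients c_0, ..., c_4.

189*s^4/8 - 9*s^3 - 3*s + 1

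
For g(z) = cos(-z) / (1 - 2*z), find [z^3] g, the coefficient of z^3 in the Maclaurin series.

Use 1/(1 - r) = Σ r^k on the denominator, then take the Cauchy product.
[z^0] = 1;  [z^1] = 2;  [z^2] = 7/2;  [z^3] = 7.

7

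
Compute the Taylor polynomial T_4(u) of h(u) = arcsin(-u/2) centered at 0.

-u^3/48 - u/2

h(0) = 0
h′(0) = -1/2
h′′(0) = 0
h′′′(0) = -1/8
h^(4)(0) = 0
Then c_k = h^(k)(0)/k! gives each Taylor coefficient.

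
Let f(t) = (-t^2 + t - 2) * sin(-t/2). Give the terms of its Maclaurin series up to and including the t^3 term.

Distribute the polynomial across the series and collect like powers.
f(0) = 0
f′(0) = 1
f′′(0) = -1
f′′′(0) = 11/4
The Taylor polynomial is Σ f^(k)(0)/k! · t^k.

11*t^3/24 - t^2/2 + t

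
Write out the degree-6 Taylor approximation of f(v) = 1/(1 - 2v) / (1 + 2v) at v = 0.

64*v^6 + 16*v^4 + 4*v^2 + 1

Expand each factor separately, then convolve coefficients.
f(0) = 1
f′(0) = 0
f′′(0) = 8
f′′′(0) = 0
f^(4)(0) = 384
f^(5)(0) = 0
f^(6)(0) = 46080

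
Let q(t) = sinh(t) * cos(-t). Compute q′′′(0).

Take the Cauchy product of the two expansions.
The coefficient of t^3 in the expansion is -1/3, so q′′′(0) = 3! * (-1/3) = -2.

-2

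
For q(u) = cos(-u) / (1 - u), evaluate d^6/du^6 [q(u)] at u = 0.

Expand 1/(denominator) as a geometric series and multiply by the numerator's series.
The coefficient of u^6 in the expansion is 389/720, so q^(6)(0) = 6! * (389/720) = 389.

389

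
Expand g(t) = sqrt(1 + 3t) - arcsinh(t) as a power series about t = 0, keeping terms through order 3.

Expand each term separately and add.
g(0) = 1
g′(0) = 1/2
g′′(0) = -9/4
g′′′(0) = 89/8
Then c_k = g^(k)(0)/k! gives each Taylor coefficient.

89*t^3/48 - 9*t^2/8 + t/2 + 1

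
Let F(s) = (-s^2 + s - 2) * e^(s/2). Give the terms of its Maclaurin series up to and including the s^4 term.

-7*s^4/64 - 5*s^3/12 - 3*s^2/4 - 2

Distribute the polynomial across the series and collect like powers.
[s^0] = -2;  [s^1] = 0;  [s^2] = -3/4;  [s^3] = -5/12;  [s^4] = -7/64.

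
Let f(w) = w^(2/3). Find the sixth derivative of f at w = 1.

-7280/729

From the series, [(w - 1)^6] f = -91/6561; multiply by 6! = 720 to get -7280/729.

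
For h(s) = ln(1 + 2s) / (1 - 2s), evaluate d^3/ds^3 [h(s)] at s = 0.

Write out both Maclaurin series and multiply, keeping only the needed powers.
From the series, [s^3] h = 20/3; multiply by 3! = 6 to get 40.

40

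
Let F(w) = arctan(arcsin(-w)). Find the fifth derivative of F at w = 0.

Let u equal the inner series; expand the outer function in u and truncate.
From the series, [w^5] F = -13/120; multiply by 5! = 120 to get -13.

-13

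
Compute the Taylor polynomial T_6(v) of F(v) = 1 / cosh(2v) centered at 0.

-244*v^6/45 + 10*v^4/3 - 2*v^2 + 1

Divide the numerator series by the denominator series (power-series long division).
F(0) = 1
F′(0) = 0
F′′(0) = -4
F′′′(0) = 0
F^(4)(0) = 80
F^(5)(0) = 0
F^(6)(0) = -3904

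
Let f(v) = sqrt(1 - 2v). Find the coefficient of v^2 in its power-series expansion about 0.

f(0) = 1
f′(0) = -1
f′′(0) = -1

-1/2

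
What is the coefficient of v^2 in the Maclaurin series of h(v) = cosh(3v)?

h(0) = 1
h′(0) = 0
h′′(0) = 9
Then c_k = h^(k)(0)/k! gives each Taylor coefficient.

9/2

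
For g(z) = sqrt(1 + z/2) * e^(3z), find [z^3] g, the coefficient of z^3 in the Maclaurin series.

709/128

Expand each factor separately, then convolve coefficients.
[z^0] = 1;  [z^1] = 13/4;  [z^2] = 167/32;  [z^3] = 709/128.
So c_3 = g′′′(0)/3! = 709/128.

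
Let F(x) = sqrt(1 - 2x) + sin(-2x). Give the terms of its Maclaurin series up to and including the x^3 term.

Add the two expansions coefficient-wise.
F(0) = 1
F′(0) = -3
F′′(0) = -1
F′′′(0) = 5
The Taylor polynomial is Σ F^(k)(0)/k! · x^k.

5*x^3/6 - x^2/2 - 3*x + 1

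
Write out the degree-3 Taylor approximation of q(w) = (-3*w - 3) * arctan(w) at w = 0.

w^3 - 3*w^2 - 3*w

Multiply each power in the prefactor through the base expansion.
[w^0] = 0;  [w^1] = -3;  [w^2] = -3;  [w^3] = 1.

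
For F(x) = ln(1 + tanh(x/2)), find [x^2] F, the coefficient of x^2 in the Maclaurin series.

-1/8

Let u equal the inner series; expand the outer function in u and truncate.
F(0) = 0
F′(0) = 1/2
F′′(0) = -1/4
The Taylor polynomial is Σ F^(k)(0)/k! · x^k.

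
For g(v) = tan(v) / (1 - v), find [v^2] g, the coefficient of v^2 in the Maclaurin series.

1

Multiply the two series term by term and collect like powers.
g(0) = 0
g′(0) = 1
g′′(0) = 2
Then c_k = g^(k)(0)/k! gives each Taylor coefficient.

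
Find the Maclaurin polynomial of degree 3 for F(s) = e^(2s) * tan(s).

7*s^3/3 + 2*s^2 + s

Multiply the two series term by term and collect like powers.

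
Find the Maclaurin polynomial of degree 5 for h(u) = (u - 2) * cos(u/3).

u^5/1944 - u^4/972 - u^3/18 + u^2/9 + u - 2

Shift and add copies of the series according to the polynomial's terms.
h(0) = -2
h′(0) = 1
h′′(0) = 2/9
h′′′(0) = -1/3
h^(4)(0) = -2/81
h^(5)(0) = 5/81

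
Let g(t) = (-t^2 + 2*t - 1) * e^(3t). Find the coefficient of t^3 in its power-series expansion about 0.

3/2

Multiply each power in the prefactor through the base expansion.
[t^0] = -1;  [t^1] = -1;  [t^2] = 1/2;  [t^3] = 3/2.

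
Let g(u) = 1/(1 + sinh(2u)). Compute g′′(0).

8

Let u equal the inner series; expand the outer function in u and truncate.
The coefficient of u^2 in the expansion is 4, so g′′(0) = 2! * (4) = 8.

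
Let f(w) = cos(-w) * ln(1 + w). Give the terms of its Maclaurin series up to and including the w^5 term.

3*w^5/40 - w^3/6 - w^2/2 + w

Write out both Maclaurin series and multiply, keeping only the needed powers.
[w^0] = 0;  [w^1] = 1;  [w^2] = -1/2;  [w^3] = -1/6;  [w^4] = 0;  [w^5] = 3/40.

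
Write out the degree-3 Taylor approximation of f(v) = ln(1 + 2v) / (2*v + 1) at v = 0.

44*v^3/3 - 6*v^2 + 2*v

Use 1/(1 - r) = Σ r^k on the denominator, then take the Cauchy product.
[v^0] = 0;  [v^1] = 2;  [v^2] = -6;  [v^3] = 44/3.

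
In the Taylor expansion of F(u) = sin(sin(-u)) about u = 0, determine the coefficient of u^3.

1/3

Plug the Maclaurin series of the inner function into that of the outer and collect terms.
[u^0] = 0;  [u^1] = -1;  [u^2] = 0;  [u^3] = 1/3.
So c_3 = F′′′(0)/3! = 1/3.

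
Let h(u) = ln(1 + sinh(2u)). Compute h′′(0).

Compose series: expand the inner function first, then feed it into the outer expansion.
The coefficient of u^2 in the expansion is -2, so h′′(0) = 2! * (-2) = -4.

-4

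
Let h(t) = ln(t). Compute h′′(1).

-1

The coefficient of (t - 1)^2 in the expansion is -1/2, so h′′(1) = 2! * (-1/2) = -1.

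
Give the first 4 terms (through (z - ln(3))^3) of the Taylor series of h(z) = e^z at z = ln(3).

Compute the successive derivatives at the expansion point and divide by k!.
[(z - ln(3))^0] = 3;  [(z - ln(3))^1] = 3;  [(z - ln(3))^2] = 3/2;  [(z - ln(3))^3] = 1/2.

(z - ln(3))^3/2 + 3*(z - ln(3))^2/2 + 3*(z - ln(3)) + 3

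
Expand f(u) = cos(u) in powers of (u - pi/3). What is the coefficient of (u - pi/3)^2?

-1/4

f(pi/3) = 1/2
f′(pi/3) = -sqrt(3)/2
f′′(pi/3) = -1/2
The Taylor polynomial is Σ f^(k)(pi/3)/k! · (u - pi/3)^k.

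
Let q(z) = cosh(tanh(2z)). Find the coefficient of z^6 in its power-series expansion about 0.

388/45

Compose series: expand the inner function first, then feed it into the outer expansion.
q(0) = 1
q′(0) = 0
q′′(0) = 4
q′′′(0) = 0
q^(4)(0) = -112
q^(5)(0) = 0
q^(6)(0) = 6208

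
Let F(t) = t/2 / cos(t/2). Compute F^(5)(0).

Divide the numerator series by the denominator series (power-series long division).
The coefficient of t^5 in the expansion is 5/768, so F^(5)(0) = 5! * (5/768) = 25/32.

25/32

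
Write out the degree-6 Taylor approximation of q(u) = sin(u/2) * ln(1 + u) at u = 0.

Write out both Maclaurin series and multiply, keeping only the needed powers.
[u^0] = 0;  [u^1] = 0;  [u^2] = 1/2;  [u^3] = -1/4;  [u^4] = 7/48;  [u^5] = -11/96;  [u^6] = 215/2304.

215*u^6/2304 - 11*u^5/96 + 7*u^4/48 - u^3/4 + u^2/2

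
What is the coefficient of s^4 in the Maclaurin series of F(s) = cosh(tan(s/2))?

3/128

Substitute the inner expansion into the outer series and collect powers.
So c_4 = F^(4)(0)/4! = 3/128.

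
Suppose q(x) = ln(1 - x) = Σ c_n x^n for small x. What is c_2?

q(0) = 0
q′(0) = -1
q′′(0) = -1
So c_2 = q′′(0)/2! = -1/2.

-1/2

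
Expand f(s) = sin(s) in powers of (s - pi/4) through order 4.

sqrt(2)*(s - pi/4)^4/48 - sqrt(2)*(s - pi/4)^3/12 - sqrt(2)*(s - pi/4)^2/4 + sqrt(2)*(s - pi/4)/2 + sqrt(2)/2

f(pi/4) = sqrt(2)/2
f′(pi/4) = sqrt(2)/2
f′′(pi/4) = -sqrt(2)/2
f′′′(pi/4) = -sqrt(2)/2
f^(4)(pi/4) = sqrt(2)/2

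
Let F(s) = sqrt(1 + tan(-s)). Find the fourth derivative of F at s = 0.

-47/16

Compose series: expand the inner function first, then feed it into the outer expansion.
From the series, [s^4] F = -47/384; multiply by 4! = 24 to get -47/16.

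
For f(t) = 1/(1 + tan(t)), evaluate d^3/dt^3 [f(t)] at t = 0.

Compose series: expand the inner function first, then feed it into the outer expansion.
From the series, [t^3] f = -4/3; multiply by 3! = 6 to get -8.

-8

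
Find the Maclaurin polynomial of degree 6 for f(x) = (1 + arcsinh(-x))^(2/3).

-473*x^6/32805 - 649*x^5/14580 + 2*x^4/243 + 5*x^3/81 - x^2/9 - 2*x/3 + 1

Compose series: expand the inner function first, then feed it into the outer expansion.
f(0) = 1
f′(0) = -2/3
f′′(0) = -2/9
f′′′(0) = 10/27
f^(4)(0) = 16/81
f^(5)(0) = -1298/243
f^(6)(0) = -7568/729
The Taylor polynomial is Σ f^(k)(0)/k! · x^k.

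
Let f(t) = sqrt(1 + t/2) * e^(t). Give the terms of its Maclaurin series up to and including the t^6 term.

Multiply the two series term by term and collect like powers.
f(0) = 1
f′(0) = 5/4
f′′(0) = 23/16
f′′′(0) = 103/64
f^(4)(0) = 449/256
f^(5)(0) = 1949/1024
f^(6)(0) = 8215/4096
Dividing each by k! gives the coefficients c_0, ..., c_6.

1643*t^6/589824 + 1949*t^5/122880 + 449*t^4/6144 + 103*t^3/384 + 23*t^2/32 + 5*t/4 + 1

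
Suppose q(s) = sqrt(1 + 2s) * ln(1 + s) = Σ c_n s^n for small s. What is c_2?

1/2

Multiply the two series term by term and collect like powers.
q(0) = 0
q′(0) = 1
q′′(0) = 1
So c_2 = q′′(0)/2! = 1/2.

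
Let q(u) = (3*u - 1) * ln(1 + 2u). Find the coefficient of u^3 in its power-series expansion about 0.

Shift and add copies of the series according to the polynomial's terms.
q(0) = 0
q′(0) = -2
q′′(0) = 16
q′′′(0) = -52
Then c_k = q^(k)(0)/k! gives each Taylor coefficient.

-26/3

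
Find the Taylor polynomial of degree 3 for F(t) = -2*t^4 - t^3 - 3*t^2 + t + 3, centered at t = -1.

[(t + 1)^0] = -2;  [(t + 1)^1] = 12;  [(t + 1)^2] = -12;  [(t + 1)^3] = 7.

7*(t + 1)^3 - 12*(t + 1)^2 + 12*(t + 1) - 2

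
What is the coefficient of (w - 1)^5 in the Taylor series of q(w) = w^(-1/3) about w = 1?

-91/729

Use the known series and substitute for the argument.
[(w - 1)^0] = 1;  [(w - 1)^1] = -1/3;  [(w - 1)^2] = 2/9;  [(w - 1)^3] = -14/81;  [(w - 1)^4] = 35/243;  [(w - 1)^5] = -91/729.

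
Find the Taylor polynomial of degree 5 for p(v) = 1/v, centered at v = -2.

-(v + 2)^5/64 - (v + 2)^4/32 - (v + 2)^3/16 - (v + 2)^2/8 - (v + 2)/4 - 1/2

Use the known series and substitute for the argument.
p(-2) = -1/2
p′(-2) = -1/4
p′′(-2) = -1/4
p′′′(-2) = -3/8
p^(4)(-2) = -3/4
p^(5)(-2) = -15/8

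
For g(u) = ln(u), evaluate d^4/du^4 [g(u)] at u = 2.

Differentiate repeatedly and evaluate at the center.
The coefficient of (u - 2)^4 in the expansion is -1/64, so g^(4)(2) = 4! * (-1/64) = -3/8.

-3/8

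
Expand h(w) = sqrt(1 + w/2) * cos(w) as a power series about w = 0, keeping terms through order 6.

-5281*w^6/2949120 + 181*w^5/24576 + 337*w^4/6144 - 15*w^3/128 - 17*w^2/32 + w/4 + 1

Take the Cauchy product of the two expansions.
h(0) = 1
h′(0) = 1/4
h′′(0) = -17/16
h′′′(0) = -45/64
h^(4)(0) = 337/256
h^(5)(0) = 905/1024
h^(6)(0) = -5281/4096
Dividing each by k! gives the coefficients c_0, ..., c_6.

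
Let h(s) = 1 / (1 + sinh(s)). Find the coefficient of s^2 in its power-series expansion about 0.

Use the geometric series for the reciprocal, then substitute.
[s^0] = 1;  [s^1] = -1;  [s^2] = 1.

1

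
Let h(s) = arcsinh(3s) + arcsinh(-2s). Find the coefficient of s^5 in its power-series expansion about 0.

Add the two expansions coefficient-wise.

633/40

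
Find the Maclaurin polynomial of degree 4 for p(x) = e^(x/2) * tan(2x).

11*x^4/8 + 35*x^3/12 + x^2 + 2*x

Multiply the two series term by term and collect like powers.
[x^0] = 0;  [x^1] = 2;  [x^2] = 1;  [x^3] = 35/12;  [x^4] = 11/8.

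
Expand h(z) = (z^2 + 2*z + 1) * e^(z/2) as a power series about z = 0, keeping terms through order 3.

37*z^3/48 + 17*z^2/8 + 5*z/2 + 1

Multiply each power in the prefactor through the base expansion.
h(0) = 1
h′(0) = 5/2
h′′(0) = 17/4
h′′′(0) = 37/8
Then c_k = h^(k)(0)/k! gives each Taylor coefficient.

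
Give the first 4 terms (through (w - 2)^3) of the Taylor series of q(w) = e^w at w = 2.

(w - 2)^3*e^(2)/6 + (w - 2)^2*e^(2)/2 + (w - 2)*e^(2) + e^(2)

Use the known series and substitute for the argument.
q(2) = e^(2)
q′(2) = e^(2)
q′′(2) = e^(2)
q′′′(2) = e^(2)
Then c_k = q^(k)(2)/k! gives each Taylor coefficient.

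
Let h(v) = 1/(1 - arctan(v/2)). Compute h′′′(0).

Substitute the inner expansion into the outer series and collect powers.
From the series, [v^3] h = 1/12; multiply by 3! = 6 to get 1/2.

1/2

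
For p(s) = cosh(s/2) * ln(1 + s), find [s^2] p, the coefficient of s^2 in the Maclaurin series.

-1/2

Expand each factor separately, then convolve coefficients.
p(0) = 0
p′(0) = 1
p′′(0) = -1
Then c_k = p^(k)(0)/k! gives each Taylor coefficient.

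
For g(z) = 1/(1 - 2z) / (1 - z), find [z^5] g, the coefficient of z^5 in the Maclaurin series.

63

Take the Cauchy product of the two expansions.
g(0) = 1
g′(0) = 3
g′′(0) = 14
g′′′(0) = 90
g^(4)(0) = 744
g^(5)(0) = 7560
So c_5 = g^(5)(0)/5! = 63.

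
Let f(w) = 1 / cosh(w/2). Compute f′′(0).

Divide the numerator series by the denominator series (power-series long division).
The coefficient of w^2 in the expansion is -1/8, so f′′(0) = 2! * (-1/8) = -1/4.

-1/4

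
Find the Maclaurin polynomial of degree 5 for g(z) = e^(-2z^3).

[z^0] = 1;  [z^1] = 0;  [z^2] = 0;  [z^3] = -2;  [z^4] = 0;  [z^5] = 0.

1 - 2*z^3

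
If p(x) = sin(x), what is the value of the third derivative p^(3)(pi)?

1

Use the known series and substitute for the argument.
The coefficient of (x - pi)^3 in the expansion is 1/6, so p′′′(pi) = 3! * (1/6) = 1.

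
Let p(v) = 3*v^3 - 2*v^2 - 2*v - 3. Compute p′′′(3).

Differentiate repeatedly and evaluate at the center.
The coefficient of (v - 3)^3 in the expansion is 3, so p′′′(3) = 3! * (3) = 18.

18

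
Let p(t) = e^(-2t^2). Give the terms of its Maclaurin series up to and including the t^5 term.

p(0) = 1
p′(0) = 0
p′′(0) = -4
p′′′(0) = 0
p^(4)(0) = 48
p^(5)(0) = 0
Dividing each by k! gives the coefficients c_0, ..., c_5.

2*t^4 - 2*t^2 + 1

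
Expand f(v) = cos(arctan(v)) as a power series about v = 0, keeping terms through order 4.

Compose series: expand the inner function first, then feed it into the outer expansion.

3*v^4/8 - v^2/2 + 1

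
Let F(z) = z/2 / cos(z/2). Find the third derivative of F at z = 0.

Write the quotient as an unknown series and match coefficients against numerator = denominator · series.
The coefficient of z^3 in the expansion is 1/16, so F′′′(0) = 3! * (1/16) = 3/8.

3/8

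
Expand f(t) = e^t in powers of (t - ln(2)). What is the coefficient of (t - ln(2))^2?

1

f(ln(2)) = 2
f′(ln(2)) = 2
f′′(ln(2)) = 2
The Taylor polynomial is Σ f^(k)(ln(2))/k! · (t - ln(2))^k.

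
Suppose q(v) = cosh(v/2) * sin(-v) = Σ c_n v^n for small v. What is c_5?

19/1920

Take the Cauchy product of the two expansions.
q(0) = 0
q′(0) = -1
q′′(0) = 0
q′′′(0) = 1/4
q^(4)(0) = 0
q^(5)(0) = 19/16
So c_5 = q^(5)(0)/5! = 19/1920.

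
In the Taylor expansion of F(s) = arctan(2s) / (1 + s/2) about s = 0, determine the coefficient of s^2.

Write out both Maclaurin series and multiply, keeping only the needed powers.
F(0) = 0
F′(0) = 2
F′′(0) = -2

-1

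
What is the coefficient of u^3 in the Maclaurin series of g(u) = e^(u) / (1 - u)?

8/3

Write out both Maclaurin series and multiply, keeping only the needed powers.
g(0) = 1
g′(0) = 2
g′′(0) = 5
g′′′(0) = 16
The Taylor polynomial is Σ g^(k)(0)/k! · u^k.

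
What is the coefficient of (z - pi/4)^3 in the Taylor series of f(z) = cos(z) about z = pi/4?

f(pi/4) = sqrt(2)/2
f′(pi/4) = -sqrt(2)/2
f′′(pi/4) = -sqrt(2)/2
f′′′(pi/4) = sqrt(2)/2

sqrt(2)/12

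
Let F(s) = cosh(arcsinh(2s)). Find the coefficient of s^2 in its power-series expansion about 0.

Compose series: expand the inner function first, then feed it into the outer expansion.
[s^0] = 1;  [s^1] = 0;  [s^2] = 2.
So c_2 = F′′(0)/2! = 2.

2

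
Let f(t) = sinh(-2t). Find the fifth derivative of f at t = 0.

The coefficient of t^5 in the expansion is -4/15, so f^(5)(0) = 5! * (-4/15) = -32.

-32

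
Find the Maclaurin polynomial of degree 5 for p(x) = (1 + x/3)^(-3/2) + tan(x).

4223*x^5/34560 + 35*x^4/1152 + 109*x^3/432 + 5*x^2/24 + x/2 + 1

Expand each term separately and add.
p(0) = 1
p′(0) = 1/2
p′′(0) = 5/12
p′′′(0) = 109/72
p^(4)(0) = 35/48
p^(5)(0) = 4223/288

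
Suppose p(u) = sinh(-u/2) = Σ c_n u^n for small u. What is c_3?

p(0) = 0
p′(0) = -1/2
p′′(0) = 0
p′′′(0) = -1/8
So c_3 = p′′′(0)/3! = -1/48.

-1/48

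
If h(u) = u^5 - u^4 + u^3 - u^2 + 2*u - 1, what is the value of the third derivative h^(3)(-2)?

294

The coefficient of (u + 2)^3 in the expansion is 49, so h′′′(-2) = 3! * (49) = 294.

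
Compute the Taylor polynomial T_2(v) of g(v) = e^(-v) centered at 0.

g(0) = 1
g′(0) = -1
g′′(0) = 1
Then c_k = g^(k)(0)/k! gives each Taylor coefficient.

v^2/2 - v + 1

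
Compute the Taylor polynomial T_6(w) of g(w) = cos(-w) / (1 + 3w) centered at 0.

Write out both Maclaurin series and multiply, keeping only the needed powers.
g(0) = 1
g′(0) = -3
g′′(0) = 17
g′′′(0) = -153
g^(4)(0) = 1837
g^(5)(0) = -27555
g^(6)(0) = 495989

495989*w^6/720 - 1837*w^5/8 + 1837*w^4/24 - 51*w^3/2 + 17*w^2/2 - 3*w + 1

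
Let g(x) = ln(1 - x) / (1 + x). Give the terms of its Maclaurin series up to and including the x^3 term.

-5*x^3/6 + x^2/2 - x

Expand each factor separately, then convolve coefficients.
[x^0] = 0;  [x^1] = -1;  [x^2] = 1/2;  [x^3] = -5/6.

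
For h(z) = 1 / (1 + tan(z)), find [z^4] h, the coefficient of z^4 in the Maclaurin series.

Use the geometric series for the reciprocal, then substitute.
h(0) = 1
h′(0) = -1
h′′(0) = 2
h′′′(0) = -8
h^(4)(0) = 40
The Taylor polynomial is Σ h^(k)(0)/k! · z^k.

5/3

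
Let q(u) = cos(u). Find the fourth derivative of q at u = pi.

-1

Apply the Taylor formula c_k = f^(k)(a)/k!.
From the series, [(u - pi)^4] q = -1/24; multiply by 4! = 24 to get -1.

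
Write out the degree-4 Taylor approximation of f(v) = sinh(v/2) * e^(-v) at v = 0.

Take the Cauchy product of the two expansions.
f(0) = 0
f′(0) = 1/2
f′′(0) = -1
f′′′(0) = 13/8
f^(4)(0) = -5/2

-5*v^4/48 + 13*v^3/48 - v^2/2 + v/2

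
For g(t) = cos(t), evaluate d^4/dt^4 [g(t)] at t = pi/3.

1/2

The coefficient of (t - pi/3)^4 in the expansion is 1/48, so g^(4)(pi/3) = 4! * (1/48) = 1/2.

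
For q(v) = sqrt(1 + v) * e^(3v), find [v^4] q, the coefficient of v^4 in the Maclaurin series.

667/128

Write out both Maclaurin series and multiply, keeping only the needed powers.
[v^0] = 1;  [v^1] = 7/2;  [v^2] = 47/8;  [v^3] = 103/16;  [v^4] = 667/128.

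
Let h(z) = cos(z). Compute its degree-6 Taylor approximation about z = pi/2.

[(z - pi/2)^0] = 0;  [(z - pi/2)^1] = -1;  [(z - pi/2)^2] = 0;  [(z - pi/2)^3] = 1/6;  [(z - pi/2)^4] = 0;  [(z - pi/2)^5] = -1/120;  [(z - pi/2)^6] = 0.

-(z - pi/2)^5/120 + (z - pi/2)^3/6 - (z - pi/2)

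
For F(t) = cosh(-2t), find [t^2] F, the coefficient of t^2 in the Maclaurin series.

F(0) = 1
F′(0) = 0
F′′(0) = 4
So c_2 = F′′(0)/2! = 2.

2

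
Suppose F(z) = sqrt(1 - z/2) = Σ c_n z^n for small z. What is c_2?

Use the known series and substitute for the argument.
So c_2 = F′′(0)/2! = -1/32.

-1/32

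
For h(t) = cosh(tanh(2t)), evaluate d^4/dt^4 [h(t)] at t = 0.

-112

Let u equal the inner series; expand the outer function in u and truncate.
The coefficient of t^4 in the expansion is -14/3, so h^(4)(0) = 4! * (-14/3) = -112.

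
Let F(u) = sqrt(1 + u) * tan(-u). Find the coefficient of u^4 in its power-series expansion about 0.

Take the Cauchy product of the two expansions.
F(0) = 0
F′(0) = -1
F′′(0) = -1
F′′′(0) = -5/4
F^(4)(0) = -11/2
Then c_k = F^(k)(0)/k! gives each Taylor coefficient.

-11/48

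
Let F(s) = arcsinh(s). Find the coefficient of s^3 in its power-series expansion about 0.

c_3 = F′′′(0)/3! = -1/6.

-1/6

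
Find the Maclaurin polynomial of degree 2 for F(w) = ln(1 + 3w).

F(0) = 0
F′(0) = 3
F′′(0) = -9
Then c_k = F^(k)(0)/k! gives each Taylor coefficient.

-9*w^2/2 + 3*w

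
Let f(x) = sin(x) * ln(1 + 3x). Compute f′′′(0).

Take the Cauchy product of the two expansions.
The coefficient of x^3 in the expansion is -9/2, so f′′′(0) = 3! * (-9/2) = -27.

-27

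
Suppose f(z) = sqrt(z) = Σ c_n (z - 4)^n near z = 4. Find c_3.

1/512

Apply the Taylor formula c_k = f^(k)(a)/k!.
f(4) = 2
f′(4) = 1/4
f′′(4) = -1/32
f′′′(4) = 3/256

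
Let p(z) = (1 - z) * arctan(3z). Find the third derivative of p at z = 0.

Multiply each power in the prefactor through the base expansion.
From the series, [z^3] p = -9; multiply by 3! = 6 to get -54.

-54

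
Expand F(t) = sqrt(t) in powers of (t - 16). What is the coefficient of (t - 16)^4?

-5/2097152

F(16) = 4
F′(16) = 1/8
F′′(16) = -1/256
F′′′(16) = 3/8192
F^(4)(16) = -15/262144
So c_4 = F^(4)(16)/4! = -5/2097152.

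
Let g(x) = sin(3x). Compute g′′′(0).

-27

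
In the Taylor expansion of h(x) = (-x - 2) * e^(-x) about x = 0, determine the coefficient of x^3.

Multiply each power in the prefactor through the base expansion.
h(0) = -2
h′(0) = 1
h′′(0) = 0
h′′′(0) = -1
So c_3 = h′′′(0)/3! = -1/6.

-1/6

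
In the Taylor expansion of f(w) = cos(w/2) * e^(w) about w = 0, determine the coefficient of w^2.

3/8

Multiply the two series term by term and collect like powers.
[w^0] = 1;  [w^1] = 1;  [w^2] = 3/8.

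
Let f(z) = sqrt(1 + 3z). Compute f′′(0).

From the series, [z^2] f = -9/8; multiply by 2! = 2 to get -9/4.

-9/4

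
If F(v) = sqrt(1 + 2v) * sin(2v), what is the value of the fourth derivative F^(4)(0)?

-8

Expand each factor separately, then convolve coefficients.
From the series, [v^4] F = -1/3; multiply by 4! = 24 to get -8.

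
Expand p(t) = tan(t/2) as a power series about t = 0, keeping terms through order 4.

t^3/24 + t/2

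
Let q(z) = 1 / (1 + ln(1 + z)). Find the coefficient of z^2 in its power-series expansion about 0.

3/2

Expand as Σ (-1)^k u^k with u equal to the inner function's series.
[z^0] = 1;  [z^1] = -1;  [z^2] = 3/2.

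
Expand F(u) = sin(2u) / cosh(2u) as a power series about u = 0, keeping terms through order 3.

-16*u^3/3 + 2*u

Invert the denominator's series and multiply.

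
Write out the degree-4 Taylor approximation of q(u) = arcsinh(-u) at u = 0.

q(0) = 0
q′(0) = -1
q′′(0) = 0
q′′′(0) = 1
q^(4)(0) = 0
The Taylor polynomial is Σ q^(k)(0)/k! · u^k.

u^3/6 - u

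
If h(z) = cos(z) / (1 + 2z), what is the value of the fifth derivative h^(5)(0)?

-3370

Take the Cauchy product of the two expansions.
The coefficient of z^5 in the expansion is -337/12, so h^(5)(0) = 5! * (-337/12) = -3370.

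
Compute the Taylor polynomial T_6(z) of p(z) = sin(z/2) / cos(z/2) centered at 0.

z^5/240 + z^3/24 + z/2

Write the quotient as an unknown series and match coefficients against numerator = denominator · series.
[z^0] = 0;  [z^1] = 1/2;  [z^2] = 0;  [z^3] = 1/24;  [z^4] = 0;  [z^5] = 1/240;  [z^6] = 0.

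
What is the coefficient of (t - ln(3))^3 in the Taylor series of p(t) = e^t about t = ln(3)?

Compute the successive derivatives at the expansion point and divide by k!.
p(ln(3)) = 3
p′(ln(3)) = 3
p′′(ln(3)) = 3
p′′′(ln(3)) = 3
So c_3 = p′′′(ln(3))/3! = 1/2.

1/2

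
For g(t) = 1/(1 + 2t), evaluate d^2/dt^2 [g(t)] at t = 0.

8

Use the known series and substitute for the argument.
From the series, [t^2] g = 4; multiply by 2! = 2 to get 8.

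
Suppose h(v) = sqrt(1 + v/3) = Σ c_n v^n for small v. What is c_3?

Differentiate repeatedly and evaluate at the center.

1/432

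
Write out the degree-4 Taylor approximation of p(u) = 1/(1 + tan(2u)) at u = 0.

80*u^4/3 - 32*u^3/3 + 4*u^2 - 2*u + 1

Plug the Maclaurin series of the inner function into that of the outer and collect terms.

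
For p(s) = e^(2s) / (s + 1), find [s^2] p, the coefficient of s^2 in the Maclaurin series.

Expand 1/(denominator) as a geometric series and multiply by the numerator's series.
[s^0] = 1;  [s^1] = 1;  [s^2] = 1.

1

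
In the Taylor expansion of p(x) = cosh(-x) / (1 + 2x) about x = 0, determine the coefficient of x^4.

Write out both Maclaurin series and multiply, keeping only the needed powers.
[x^0] = 1;  [x^1] = -2;  [x^2] = 9/2;  [x^3] = -9;  [x^4] = 433/24.

433/24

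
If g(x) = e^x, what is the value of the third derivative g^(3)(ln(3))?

3

Use the known series and substitute for the argument.
The coefficient of (x - ln(3))^3 in the expansion is 1/2, so g′′′(ln(3)) = 3! * (1/2) = 3.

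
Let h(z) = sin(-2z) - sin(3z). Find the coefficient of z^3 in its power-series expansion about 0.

35/6

Combine the two series term by term.
h(0) = 0
h′(0) = -5
h′′(0) = 0
h′′′(0) = 35
Dividing each by k! gives the coefficients c_0, ..., c_3.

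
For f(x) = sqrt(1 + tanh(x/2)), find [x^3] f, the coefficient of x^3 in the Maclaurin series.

Substitute the inner expansion into the outer series and collect powers.
[x^0] = 1;  [x^1] = 1/4;  [x^2] = -1/32;  [x^3] = -5/384.

-5/384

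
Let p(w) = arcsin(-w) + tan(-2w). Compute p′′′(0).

-17

Expand each term separately and add.
The coefficient of w^3 in the expansion is -17/6, so p′′′(0) = 3! * (-17/6) = -17.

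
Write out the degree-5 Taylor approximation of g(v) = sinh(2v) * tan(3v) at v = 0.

22*v^4 + 6*v^2

Multiply the two series term by term and collect like powers.
g(0) = 0
g′(0) = 0
g′′(0) = 12
g′′′(0) = 0
g^(4)(0) = 528
g^(5)(0) = 0
Then c_k = g^(k)(0)/k! gives each Taylor coefficient.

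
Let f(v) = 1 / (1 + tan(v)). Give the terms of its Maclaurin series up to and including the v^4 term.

Use the geometric series for the reciprocal, then substitute.
[v^0] = 1;  [v^1] = -1;  [v^2] = 1;  [v^3] = -4/3;  [v^4] = 5/3.

5*v^4/3 - 4*v^3/3 + v^2 - v + 1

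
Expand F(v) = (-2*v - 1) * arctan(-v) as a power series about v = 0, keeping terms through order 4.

Distribute the polynomial across the series and collect like powers.

-2*v^4/3 - v^3/3 + 2*v^2 + v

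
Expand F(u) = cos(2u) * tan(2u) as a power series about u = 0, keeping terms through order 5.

Multiply the two series term by term and collect like powers.
[u^0] = 0;  [u^1] = 2;  [u^2] = 0;  [u^3] = -4/3;  [u^4] = 0;  [u^5] = 4/15.

4*u^5/15 - 4*u^3/3 + 2*u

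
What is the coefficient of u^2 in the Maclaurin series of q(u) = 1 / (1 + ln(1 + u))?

3/2

Write 1/(1+u) = 1 - u + u^2 - u^3 + ... and substitute the series for u.
q(0) = 1
q′(0) = -1
q′′(0) = 3
So c_2 = q′′(0)/2! = 3/2.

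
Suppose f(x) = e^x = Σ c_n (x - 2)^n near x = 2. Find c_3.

e^(2)/6

f(2) = e^(2)
f′(2) = e^(2)
f′′(2) = e^(2)
f′′′(2) = e^(2)
So c_3 = f′′′(2)/3! = e^(2)/6.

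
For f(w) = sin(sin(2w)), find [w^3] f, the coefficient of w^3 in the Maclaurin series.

-8/3

Plug the Maclaurin series of the inner function into that of the outer and collect terms.
[w^0] = 0;  [w^1] = 2;  [w^2] = 0;  [w^3] = -8/3.
So c_3 = f′′′(0)/3! = -8/3.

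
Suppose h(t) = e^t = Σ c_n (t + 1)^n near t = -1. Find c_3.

e^(-1)/6

Use the known series and substitute for the argument.
[(t + 1)^0] = e^(-1);  [(t + 1)^1] = e^(-1);  [(t + 1)^2] = e^(-1)/2;  [(t + 1)^3] = e^(-1)/6.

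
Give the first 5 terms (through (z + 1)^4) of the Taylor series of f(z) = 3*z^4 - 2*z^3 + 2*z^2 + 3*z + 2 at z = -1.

3*(z + 1)^4 - 14*(z + 1)^3 + 26*(z + 1)^2 - 19*(z + 1) + 6

f(-1) = 6
f′(-1) = -19
f′′(-1) = 52
f′′′(-1) = -84
f^(4)(-1) = 72
Then c_k = f^(k)(-1)/k! gives each Taylor coefficient.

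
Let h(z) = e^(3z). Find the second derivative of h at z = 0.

From the series, [z^2] h = 9/2; multiply by 2! = 2 to get 9.

9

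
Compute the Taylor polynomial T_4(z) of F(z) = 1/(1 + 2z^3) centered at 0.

1 - 2*z^3

F(0) = 1
F′(0) = 0
F′′(0) = 0
F′′′(0) = -12
F^(4)(0) = 0
Then c_k = F^(k)(0)/k! gives each Taylor coefficient.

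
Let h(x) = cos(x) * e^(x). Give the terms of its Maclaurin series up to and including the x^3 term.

Expand each factor separately, then convolve coefficients.
h(0) = 1
h′(0) = 1
h′′(0) = 0
h′′′(0) = -2

-x^3/3 + x + 1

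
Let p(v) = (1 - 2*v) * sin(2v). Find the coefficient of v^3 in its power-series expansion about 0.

-4/3

Multiply each power in the prefactor through the base expansion.
p(0) = 0
p′(0) = 2
p′′(0) = -8
p′′′(0) = -8
So c_3 = p′′′(0)/3! = -4/3.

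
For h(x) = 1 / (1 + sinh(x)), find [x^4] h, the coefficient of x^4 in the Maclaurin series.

Write 1/(1+u) = 1 - u + u^2 - u^3 + ... and substitute the series for u.
[x^0] = 1;  [x^1] = -1;  [x^2] = 1;  [x^3] = -7/6;  [x^4] = 4/3.

4/3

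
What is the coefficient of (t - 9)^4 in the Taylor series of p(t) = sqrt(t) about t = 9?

-5/279936

Apply the Taylor formula c_k = f^(k)(a)/k!.
[(t - 9)^0] = 3;  [(t - 9)^1] = 1/6;  [(t - 9)^2] = -1/216;  [(t - 9)^3] = 1/3888;  [(t - 9)^4] = -5/279936.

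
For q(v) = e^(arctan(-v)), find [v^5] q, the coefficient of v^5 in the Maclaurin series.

-1/24

Plug the Maclaurin series of the inner function into that of the outer and collect terms.
So c_5 = q^(5)(0)/5! = -1/24.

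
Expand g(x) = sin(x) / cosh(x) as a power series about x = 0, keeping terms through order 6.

3*x^5/10 - 2*x^3/3 + x

Divide the numerator series by the denominator series (power-series long division).
[x^0] = 0;  [x^1] = 1;  [x^2] = 0;  [x^3] = -2/3;  [x^4] = 0;  [x^5] = 3/10;  [x^6] = 0.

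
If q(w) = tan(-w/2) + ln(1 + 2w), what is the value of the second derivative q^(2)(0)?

-4

Add the two expansions coefficient-wise.
From the series, [w^2] q = -2; multiply by 2! = 2 to get -4.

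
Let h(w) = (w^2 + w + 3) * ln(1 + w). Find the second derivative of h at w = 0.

Distribute the polynomial across the series and collect like powers.
The coefficient of w^2 in the expansion is -1/2, so h′′(0) = 2! * (-1/2) = -1.

-1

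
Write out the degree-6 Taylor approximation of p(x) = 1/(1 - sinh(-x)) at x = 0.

77*x^6/45 - 181*x^5/120 + 4*x^4/3 - 7*x^3/6 + x^2 - x + 1

Plug the Maclaurin series of the inner function into that of the outer and collect terms.
p(0) = 1
p′(0) = -1
p′′(0) = 2
p′′′(0) = -7
p^(4)(0) = 32
p^(5)(0) = -181
p^(6)(0) = 1232
Then c_k = p^(k)(0)/k! gives each Taylor coefficient.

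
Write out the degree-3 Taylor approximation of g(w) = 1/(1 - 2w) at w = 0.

g(0) = 1
g′(0) = 2
g′′(0) = 8
g′′′(0) = 48
Dividing each by k! gives the coefficients c_0, ..., c_3.

8*w^3 + 4*w^2 + 2*w + 1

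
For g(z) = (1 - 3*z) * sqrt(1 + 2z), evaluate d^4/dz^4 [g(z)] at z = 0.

Shift and add copies of the series according to the polynomial's terms.
From the series, [z^4] g = -17/8; multiply by 4! = 24 to get -51.

-51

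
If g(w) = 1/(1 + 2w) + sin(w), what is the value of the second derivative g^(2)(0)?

Add the two expansions coefficient-wise.
From the series, [w^2] g = 4; multiply by 2! = 2 to get 8.

8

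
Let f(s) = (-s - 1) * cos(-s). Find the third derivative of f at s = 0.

3

Multiply each power in the prefactor through the base expansion.
From the series, [s^3] f = 1/2; multiply by 3! = 6 to get 3.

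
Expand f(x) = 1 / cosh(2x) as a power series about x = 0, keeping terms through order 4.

Invert the denominator's series and multiply.
f(0) = 1
f′(0) = 0
f′′(0) = -4
f′′′(0) = 0
f^(4)(0) = 80
Dividing each by k! gives the coefficients c_0, ..., c_4.

10*x^4/3 - 2*x^2 + 1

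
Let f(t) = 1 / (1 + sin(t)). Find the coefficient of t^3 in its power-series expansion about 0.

Expand as Σ (-1)^k u^k with u equal to the inner function's series.
f(0) = 1
f′(0) = -1
f′′(0) = 2
f′′′(0) = -5
The Taylor polynomial is Σ f^(k)(0)/k! · t^k.

-5/6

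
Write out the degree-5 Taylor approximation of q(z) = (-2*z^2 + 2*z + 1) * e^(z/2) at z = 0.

-139*z^5/3840 - 79*z^4/384 - 35*z^3/48 - 7*z^2/8 + 5*z/2 + 1

Shift and add copies of the series according to the polynomial's terms.
q(0) = 1
q′(0) = 5/2
q′′(0) = -7/4
q′′′(0) = -35/8
q^(4)(0) = -79/16
q^(5)(0) = -139/32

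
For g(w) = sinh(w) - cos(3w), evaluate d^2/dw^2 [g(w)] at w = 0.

9

Add the two expansions coefficient-wise.
The coefficient of w^2 in the expansion is 9/2, so g′′(0) = 2! * (9/2) = 9.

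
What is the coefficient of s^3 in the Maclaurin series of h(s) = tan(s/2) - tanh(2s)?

65/24

Add the two expansions coefficient-wise.
h(0) = 0
h′(0) = -3/2
h′′(0) = 0
h′′′(0) = 65/4
Dividing each by k! gives the coefficients c_0, ..., c_3.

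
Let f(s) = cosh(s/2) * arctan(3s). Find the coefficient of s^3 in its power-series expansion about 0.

-69/8

Multiply the two series term by term and collect like powers.
So c_3 = f′′′(0)/3! = -69/8.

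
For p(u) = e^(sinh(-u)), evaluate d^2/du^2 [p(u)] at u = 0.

Let u equal the inner series; expand the outer function in u and truncate.
From the series, [u^2] p = 1/2; multiply by 2! = 2 to get 1.

1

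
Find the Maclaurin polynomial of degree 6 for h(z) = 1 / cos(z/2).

Invert the denominator's series and multiply.
[z^0] = 1;  [z^1] = 0;  [z^2] = 1/8;  [z^3] = 0;  [z^4] = 5/384;  [z^5] = 0;  [z^6] = 61/46080.

61*z^6/46080 + 5*z^4/384 + z^2/8 + 1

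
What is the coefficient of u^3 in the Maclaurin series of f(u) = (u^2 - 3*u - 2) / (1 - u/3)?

Multiply each power in the prefactor through the base expansion.
f(0) = -2
f′(0) = -11/3
f′′(0) = -4/9
f′′′(0) = -4/9

-2/27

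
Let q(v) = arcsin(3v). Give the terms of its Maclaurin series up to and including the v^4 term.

9*v^3/2 + 3*v

q(0) = 0
q′(0) = 3
q′′(0) = 0
q′′′(0) = 27
q^(4)(0) = 0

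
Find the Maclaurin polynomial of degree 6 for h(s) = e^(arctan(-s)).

29*s^6/144 - s^5/24 - 7*s^4/24 + s^3/6 + s^2/2 - s + 1

Plug the Maclaurin series of the inner function into that of the outer and collect terms.
[s^0] = 1;  [s^1] = -1;  [s^2] = 1/2;  [s^3] = 1/6;  [s^4] = -7/24;  [s^5] = -1/24;  [s^6] = 29/144.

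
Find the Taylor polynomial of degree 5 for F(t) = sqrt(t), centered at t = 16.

7*(t - 16)^5/67108864 - 5*(t - 16)^4/2097152 + (t - 16)^3/16384 - (t - 16)^2/512 + (t - 16)/8 + 4

[(t - 16)^0] = 4;  [(t - 16)^1] = 1/8;  [(t - 16)^2] = -1/512;  [(t - 16)^3] = 1/16384;  [(t - 16)^4] = -5/2097152;  [(t - 16)^5] = 7/67108864.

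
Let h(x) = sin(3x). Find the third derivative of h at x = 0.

The coefficient of x^3 in the expansion is -9/2, so h′′′(0) = 3! * (-9/2) = -27.

-27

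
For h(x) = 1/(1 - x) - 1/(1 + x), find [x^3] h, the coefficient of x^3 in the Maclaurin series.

2

Combine the two series term by term.
[x^0] = 0;  [x^1] = 2;  [x^2] = 0;  [x^3] = 2.
So c_3 = h′′′(0)/3! = 2.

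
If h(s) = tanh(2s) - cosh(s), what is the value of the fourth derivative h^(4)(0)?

-1

Add the two expansions coefficient-wise.
From the series, [s^4] h = -1/24; multiply by 4! = 24 to get -1.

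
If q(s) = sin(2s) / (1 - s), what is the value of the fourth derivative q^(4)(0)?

16

Take the Cauchy product of the two expansions.
The coefficient of s^4 in the expansion is 2/3, so q^(4)(0) = 4! * (2/3) = 16.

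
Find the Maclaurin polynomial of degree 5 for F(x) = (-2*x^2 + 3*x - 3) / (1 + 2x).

160*x^5 - 80*x^4 + 40*x^3 - 20*x^2 + 9*x - 3

Multiply each power in the prefactor through the base expansion.
[x^0] = -3;  [x^1] = 9;  [x^2] = -20;  [x^3] = 40;  [x^4] = -80;  [x^5] = 160.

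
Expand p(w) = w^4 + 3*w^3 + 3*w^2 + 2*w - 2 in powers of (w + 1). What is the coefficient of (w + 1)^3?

p(-1) = -3
p′(-1) = 1
p′′(-1) = 0
p′′′(-1) = -6
So c_3 = p′′′(-1)/3! = -1.

-1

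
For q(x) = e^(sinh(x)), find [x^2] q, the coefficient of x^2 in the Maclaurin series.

Let u equal the inner series; expand the outer function in u and truncate.

1/2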